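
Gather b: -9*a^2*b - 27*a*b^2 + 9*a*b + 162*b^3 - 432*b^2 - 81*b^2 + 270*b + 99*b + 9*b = 162*b^3 + b^2*(-27*a - 513) + b*(-9*a^2 + 9*a + 378)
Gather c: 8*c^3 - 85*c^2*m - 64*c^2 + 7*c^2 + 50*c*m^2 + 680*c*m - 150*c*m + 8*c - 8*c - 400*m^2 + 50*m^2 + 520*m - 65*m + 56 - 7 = 8*c^3 + c^2*(-85*m - 57) + c*(50*m^2 + 530*m) - 350*m^2 + 455*m + 49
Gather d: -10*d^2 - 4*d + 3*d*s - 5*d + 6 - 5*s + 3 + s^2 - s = -10*d^2 + d*(3*s - 9) + s^2 - 6*s + 9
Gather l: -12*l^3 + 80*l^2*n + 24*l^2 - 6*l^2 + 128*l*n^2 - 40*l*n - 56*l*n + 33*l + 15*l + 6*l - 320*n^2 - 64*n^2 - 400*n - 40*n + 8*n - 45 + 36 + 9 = -12*l^3 + l^2*(80*n + 18) + l*(128*n^2 - 96*n + 54) - 384*n^2 - 432*n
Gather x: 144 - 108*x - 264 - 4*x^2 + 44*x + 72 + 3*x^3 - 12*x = 3*x^3 - 4*x^2 - 76*x - 48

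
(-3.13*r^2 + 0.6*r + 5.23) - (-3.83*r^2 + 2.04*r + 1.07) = 0.7*r^2 - 1.44*r + 4.16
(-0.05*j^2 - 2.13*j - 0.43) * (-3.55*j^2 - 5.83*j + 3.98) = 0.1775*j^4 + 7.853*j^3 + 13.7454*j^2 - 5.9705*j - 1.7114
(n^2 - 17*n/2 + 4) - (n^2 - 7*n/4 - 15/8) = 47/8 - 27*n/4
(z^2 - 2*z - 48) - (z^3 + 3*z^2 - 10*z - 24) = -z^3 - 2*z^2 + 8*z - 24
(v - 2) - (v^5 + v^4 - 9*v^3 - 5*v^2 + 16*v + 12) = -v^5 - v^4 + 9*v^3 + 5*v^2 - 15*v - 14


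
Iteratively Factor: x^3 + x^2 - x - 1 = (x + 1)*(x^2 - 1) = (x - 1)*(x + 1)*(x + 1)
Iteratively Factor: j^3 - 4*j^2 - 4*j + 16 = (j - 2)*(j^2 - 2*j - 8) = (j - 2)*(j + 2)*(j - 4)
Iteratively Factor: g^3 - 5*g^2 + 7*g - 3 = (g - 3)*(g^2 - 2*g + 1) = (g - 3)*(g - 1)*(g - 1)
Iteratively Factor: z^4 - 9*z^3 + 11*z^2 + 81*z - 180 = (z - 5)*(z^3 - 4*z^2 - 9*z + 36) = (z - 5)*(z + 3)*(z^2 - 7*z + 12) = (z - 5)*(z - 4)*(z + 3)*(z - 3)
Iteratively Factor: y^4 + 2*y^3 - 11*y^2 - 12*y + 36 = (y + 3)*(y^3 - y^2 - 8*y + 12) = (y - 2)*(y + 3)*(y^2 + y - 6) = (y - 2)*(y + 3)^2*(y - 2)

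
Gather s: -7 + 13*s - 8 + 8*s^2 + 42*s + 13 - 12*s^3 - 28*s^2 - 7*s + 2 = -12*s^3 - 20*s^2 + 48*s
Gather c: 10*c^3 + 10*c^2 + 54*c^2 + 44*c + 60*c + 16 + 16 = 10*c^3 + 64*c^2 + 104*c + 32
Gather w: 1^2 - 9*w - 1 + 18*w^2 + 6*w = 18*w^2 - 3*w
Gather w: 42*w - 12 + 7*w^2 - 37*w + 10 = 7*w^2 + 5*w - 2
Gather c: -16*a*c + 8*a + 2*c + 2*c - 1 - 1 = 8*a + c*(4 - 16*a) - 2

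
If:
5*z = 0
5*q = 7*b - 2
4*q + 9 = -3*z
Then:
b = -37/28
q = -9/4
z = 0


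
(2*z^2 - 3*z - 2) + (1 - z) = 2*z^2 - 4*z - 1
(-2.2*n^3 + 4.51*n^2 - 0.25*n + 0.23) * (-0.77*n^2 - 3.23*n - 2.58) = 1.694*n^5 + 3.6333*n^4 - 8.6988*n^3 - 11.0054*n^2 - 0.0979*n - 0.5934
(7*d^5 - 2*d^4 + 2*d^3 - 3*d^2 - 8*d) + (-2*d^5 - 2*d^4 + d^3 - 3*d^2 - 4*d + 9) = 5*d^5 - 4*d^4 + 3*d^3 - 6*d^2 - 12*d + 9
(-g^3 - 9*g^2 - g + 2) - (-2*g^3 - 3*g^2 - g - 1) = g^3 - 6*g^2 + 3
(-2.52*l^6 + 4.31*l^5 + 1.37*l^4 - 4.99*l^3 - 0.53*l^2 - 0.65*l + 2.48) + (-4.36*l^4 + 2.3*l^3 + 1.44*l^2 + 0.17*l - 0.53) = -2.52*l^6 + 4.31*l^5 - 2.99*l^4 - 2.69*l^3 + 0.91*l^2 - 0.48*l + 1.95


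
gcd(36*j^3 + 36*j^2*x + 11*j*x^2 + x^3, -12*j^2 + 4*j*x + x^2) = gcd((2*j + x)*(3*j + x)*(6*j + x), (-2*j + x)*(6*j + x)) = 6*j + x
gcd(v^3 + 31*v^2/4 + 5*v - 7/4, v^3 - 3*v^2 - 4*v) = v + 1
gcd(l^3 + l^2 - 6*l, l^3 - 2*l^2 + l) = l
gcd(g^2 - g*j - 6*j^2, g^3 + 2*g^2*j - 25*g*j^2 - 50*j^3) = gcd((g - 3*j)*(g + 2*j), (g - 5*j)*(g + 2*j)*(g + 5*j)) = g + 2*j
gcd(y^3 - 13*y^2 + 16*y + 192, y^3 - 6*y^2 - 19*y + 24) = y^2 - 5*y - 24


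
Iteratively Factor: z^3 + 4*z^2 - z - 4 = (z + 4)*(z^2 - 1) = (z - 1)*(z + 4)*(z + 1)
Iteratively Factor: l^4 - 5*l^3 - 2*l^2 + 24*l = (l - 3)*(l^3 - 2*l^2 - 8*l) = (l - 3)*(l + 2)*(l^2 - 4*l) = l*(l - 3)*(l + 2)*(l - 4)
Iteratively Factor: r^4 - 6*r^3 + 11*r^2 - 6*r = (r - 3)*(r^3 - 3*r^2 + 2*r) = (r - 3)*(r - 1)*(r^2 - 2*r) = (r - 3)*(r - 2)*(r - 1)*(r)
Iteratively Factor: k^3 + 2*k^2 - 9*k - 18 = (k - 3)*(k^2 + 5*k + 6) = (k - 3)*(k + 3)*(k + 2)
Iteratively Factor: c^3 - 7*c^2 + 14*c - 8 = (c - 4)*(c^2 - 3*c + 2) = (c - 4)*(c - 1)*(c - 2)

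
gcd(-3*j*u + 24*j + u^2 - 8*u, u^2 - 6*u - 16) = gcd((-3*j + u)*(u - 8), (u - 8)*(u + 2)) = u - 8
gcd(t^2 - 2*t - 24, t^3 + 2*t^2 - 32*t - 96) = t^2 - 2*t - 24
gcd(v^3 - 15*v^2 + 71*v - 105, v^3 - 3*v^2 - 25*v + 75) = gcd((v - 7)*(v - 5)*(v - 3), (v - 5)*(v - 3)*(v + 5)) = v^2 - 8*v + 15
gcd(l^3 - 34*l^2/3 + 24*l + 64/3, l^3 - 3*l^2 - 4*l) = l - 4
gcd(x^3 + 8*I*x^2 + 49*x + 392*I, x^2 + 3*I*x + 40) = x + 8*I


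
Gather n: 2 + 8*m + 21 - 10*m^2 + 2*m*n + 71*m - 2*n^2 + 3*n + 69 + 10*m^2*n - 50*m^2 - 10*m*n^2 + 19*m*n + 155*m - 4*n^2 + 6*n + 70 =-60*m^2 + 234*m + n^2*(-10*m - 6) + n*(10*m^2 + 21*m + 9) + 162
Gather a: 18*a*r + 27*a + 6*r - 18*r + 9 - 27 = a*(18*r + 27) - 12*r - 18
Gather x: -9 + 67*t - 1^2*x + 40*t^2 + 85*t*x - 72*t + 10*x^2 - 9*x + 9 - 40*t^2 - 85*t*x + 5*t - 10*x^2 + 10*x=0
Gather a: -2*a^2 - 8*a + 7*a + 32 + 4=-2*a^2 - a + 36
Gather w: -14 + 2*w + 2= 2*w - 12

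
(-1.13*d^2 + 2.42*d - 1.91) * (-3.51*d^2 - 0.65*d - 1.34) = 3.9663*d^4 - 7.7597*d^3 + 6.6453*d^2 - 2.0013*d + 2.5594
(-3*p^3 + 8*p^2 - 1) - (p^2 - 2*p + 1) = -3*p^3 + 7*p^2 + 2*p - 2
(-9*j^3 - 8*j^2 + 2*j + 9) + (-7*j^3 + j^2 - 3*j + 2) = -16*j^3 - 7*j^2 - j + 11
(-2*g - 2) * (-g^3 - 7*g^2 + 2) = 2*g^4 + 16*g^3 + 14*g^2 - 4*g - 4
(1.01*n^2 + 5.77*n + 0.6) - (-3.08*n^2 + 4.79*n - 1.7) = 4.09*n^2 + 0.98*n + 2.3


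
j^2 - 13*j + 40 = (j - 8)*(j - 5)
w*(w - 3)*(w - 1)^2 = w^4 - 5*w^3 + 7*w^2 - 3*w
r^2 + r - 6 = (r - 2)*(r + 3)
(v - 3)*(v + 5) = v^2 + 2*v - 15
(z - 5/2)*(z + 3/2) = z^2 - z - 15/4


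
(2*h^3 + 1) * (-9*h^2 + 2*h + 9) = -18*h^5 + 4*h^4 + 18*h^3 - 9*h^2 + 2*h + 9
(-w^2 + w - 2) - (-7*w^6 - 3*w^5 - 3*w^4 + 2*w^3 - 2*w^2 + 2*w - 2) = 7*w^6 + 3*w^5 + 3*w^4 - 2*w^3 + w^2 - w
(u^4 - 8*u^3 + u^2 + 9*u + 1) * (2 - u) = -u^5 + 10*u^4 - 17*u^3 - 7*u^2 + 17*u + 2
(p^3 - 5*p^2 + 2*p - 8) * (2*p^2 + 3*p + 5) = 2*p^5 - 7*p^4 - 6*p^3 - 35*p^2 - 14*p - 40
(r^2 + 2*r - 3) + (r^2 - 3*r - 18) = 2*r^2 - r - 21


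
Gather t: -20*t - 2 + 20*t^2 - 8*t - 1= 20*t^2 - 28*t - 3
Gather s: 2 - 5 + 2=-1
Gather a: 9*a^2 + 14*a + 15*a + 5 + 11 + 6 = 9*a^2 + 29*a + 22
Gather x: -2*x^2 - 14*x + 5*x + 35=-2*x^2 - 9*x + 35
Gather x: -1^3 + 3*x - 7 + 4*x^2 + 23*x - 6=4*x^2 + 26*x - 14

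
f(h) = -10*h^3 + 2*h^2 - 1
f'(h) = -30*h^2 + 4*h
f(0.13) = -0.99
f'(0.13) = 0.01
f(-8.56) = 6417.77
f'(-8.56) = -2232.45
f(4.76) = -1034.19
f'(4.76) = -660.69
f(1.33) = -20.99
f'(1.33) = -47.75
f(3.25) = -323.16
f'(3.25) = -303.88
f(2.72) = -187.44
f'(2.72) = -211.07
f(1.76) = -49.32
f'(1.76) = -85.89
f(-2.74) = 219.72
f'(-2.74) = -236.19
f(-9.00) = 7451.00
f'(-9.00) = -2466.00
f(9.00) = -7129.00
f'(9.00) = -2394.00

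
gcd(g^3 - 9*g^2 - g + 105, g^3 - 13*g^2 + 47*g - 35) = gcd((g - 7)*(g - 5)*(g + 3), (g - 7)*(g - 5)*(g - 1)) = g^2 - 12*g + 35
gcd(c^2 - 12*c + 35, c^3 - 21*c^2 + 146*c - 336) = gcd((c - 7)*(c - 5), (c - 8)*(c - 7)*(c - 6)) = c - 7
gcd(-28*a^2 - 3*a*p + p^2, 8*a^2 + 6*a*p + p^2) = 4*a + p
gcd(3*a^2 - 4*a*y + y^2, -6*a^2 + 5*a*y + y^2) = -a + y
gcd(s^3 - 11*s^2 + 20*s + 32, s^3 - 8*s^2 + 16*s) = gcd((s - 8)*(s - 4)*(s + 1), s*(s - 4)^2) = s - 4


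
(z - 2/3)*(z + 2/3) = z^2 - 4/9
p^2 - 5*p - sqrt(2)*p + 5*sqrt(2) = (p - 5)*(p - sqrt(2))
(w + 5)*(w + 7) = w^2 + 12*w + 35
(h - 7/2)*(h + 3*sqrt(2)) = h^2 - 7*h/2 + 3*sqrt(2)*h - 21*sqrt(2)/2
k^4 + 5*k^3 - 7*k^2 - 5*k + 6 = (k - 1)^2*(k + 1)*(k + 6)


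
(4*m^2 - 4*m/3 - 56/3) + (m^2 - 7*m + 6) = 5*m^2 - 25*m/3 - 38/3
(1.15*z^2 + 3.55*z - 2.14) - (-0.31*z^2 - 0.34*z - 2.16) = 1.46*z^2 + 3.89*z + 0.02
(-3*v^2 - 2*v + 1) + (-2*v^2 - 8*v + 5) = -5*v^2 - 10*v + 6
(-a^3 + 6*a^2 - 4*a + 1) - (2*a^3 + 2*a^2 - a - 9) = -3*a^3 + 4*a^2 - 3*a + 10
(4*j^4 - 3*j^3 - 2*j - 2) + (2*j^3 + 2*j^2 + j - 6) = 4*j^4 - j^3 + 2*j^2 - j - 8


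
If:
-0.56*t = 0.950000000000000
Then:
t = -1.70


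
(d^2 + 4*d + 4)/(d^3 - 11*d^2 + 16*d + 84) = (d + 2)/(d^2 - 13*d + 42)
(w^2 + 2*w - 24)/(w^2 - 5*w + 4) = (w + 6)/(w - 1)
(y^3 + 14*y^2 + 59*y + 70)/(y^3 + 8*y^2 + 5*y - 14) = (y + 5)/(y - 1)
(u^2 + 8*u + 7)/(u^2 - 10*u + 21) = (u^2 + 8*u + 7)/(u^2 - 10*u + 21)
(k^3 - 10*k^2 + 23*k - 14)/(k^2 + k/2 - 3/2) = 2*(k^2 - 9*k + 14)/(2*k + 3)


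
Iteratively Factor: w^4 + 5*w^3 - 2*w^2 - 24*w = (w + 4)*(w^3 + w^2 - 6*w) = (w + 3)*(w + 4)*(w^2 - 2*w) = w*(w + 3)*(w + 4)*(w - 2)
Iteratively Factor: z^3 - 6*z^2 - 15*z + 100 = (z + 4)*(z^2 - 10*z + 25) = (z - 5)*(z + 4)*(z - 5)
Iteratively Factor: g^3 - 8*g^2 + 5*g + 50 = (g - 5)*(g^2 - 3*g - 10) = (g - 5)^2*(g + 2)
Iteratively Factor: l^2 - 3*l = (l - 3)*(l)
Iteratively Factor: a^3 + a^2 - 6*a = (a + 3)*(a^2 - 2*a) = a*(a + 3)*(a - 2)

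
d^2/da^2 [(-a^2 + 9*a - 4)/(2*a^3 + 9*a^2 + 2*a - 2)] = 2*(-4*a^6 + 108*a^5 + 402*a^4 + 107*a^3 - 858*a^2 + 222*a - 56)/(8*a^9 + 108*a^8 + 510*a^7 + 921*a^6 + 294*a^5 - 426*a^4 - 184*a^3 + 84*a^2 + 24*a - 8)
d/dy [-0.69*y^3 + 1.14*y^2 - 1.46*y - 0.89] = -2.07*y^2 + 2.28*y - 1.46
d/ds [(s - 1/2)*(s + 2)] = 2*s + 3/2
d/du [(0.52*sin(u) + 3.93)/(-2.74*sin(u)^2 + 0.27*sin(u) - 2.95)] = (1.4248*sin(u)^2 + 21.5364*sin(u) - 2.5951)*cos(u)/(7.5076*sin(u)^4 - 1.4796*sin(u)^3 + 16.2389*sin(u)^2 - 1.593*sin(u) + 8.7025)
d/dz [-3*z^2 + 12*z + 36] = 12 - 6*z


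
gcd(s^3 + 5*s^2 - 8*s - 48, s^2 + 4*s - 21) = s - 3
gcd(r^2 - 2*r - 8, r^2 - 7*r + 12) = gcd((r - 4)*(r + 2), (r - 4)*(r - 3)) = r - 4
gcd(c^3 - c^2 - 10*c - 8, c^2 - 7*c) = 1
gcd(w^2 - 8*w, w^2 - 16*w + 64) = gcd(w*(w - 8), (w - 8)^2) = w - 8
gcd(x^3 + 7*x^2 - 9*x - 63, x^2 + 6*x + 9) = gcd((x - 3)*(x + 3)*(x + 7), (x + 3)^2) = x + 3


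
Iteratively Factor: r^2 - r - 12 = (r + 3)*(r - 4)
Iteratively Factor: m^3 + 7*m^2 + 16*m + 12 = (m + 2)*(m^2 + 5*m + 6) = (m + 2)*(m + 3)*(m + 2)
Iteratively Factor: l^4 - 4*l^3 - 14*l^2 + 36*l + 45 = (l + 1)*(l^3 - 5*l^2 - 9*l + 45) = (l - 5)*(l + 1)*(l^2 - 9) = (l - 5)*(l + 1)*(l + 3)*(l - 3)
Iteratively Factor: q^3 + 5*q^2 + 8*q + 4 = (q + 2)*(q^2 + 3*q + 2) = (q + 1)*(q + 2)*(q + 2)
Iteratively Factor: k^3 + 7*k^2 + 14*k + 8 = (k + 1)*(k^2 + 6*k + 8) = (k + 1)*(k + 2)*(k + 4)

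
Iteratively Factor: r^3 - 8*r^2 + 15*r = (r - 3)*(r^2 - 5*r) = r*(r - 3)*(r - 5)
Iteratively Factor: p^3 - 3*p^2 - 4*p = (p)*(p^2 - 3*p - 4) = p*(p + 1)*(p - 4)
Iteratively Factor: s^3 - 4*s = (s - 2)*(s^2 + 2*s) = (s - 2)*(s + 2)*(s)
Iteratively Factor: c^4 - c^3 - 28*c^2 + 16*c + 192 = (c + 4)*(c^3 - 5*c^2 - 8*c + 48) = (c - 4)*(c + 4)*(c^2 - c - 12) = (c - 4)^2*(c + 4)*(c + 3)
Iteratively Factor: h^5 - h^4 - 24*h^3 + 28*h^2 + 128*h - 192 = (h - 2)*(h^4 + h^3 - 22*h^2 - 16*h + 96) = (h - 2)*(h + 4)*(h^3 - 3*h^2 - 10*h + 24) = (h - 4)*(h - 2)*(h + 4)*(h^2 + h - 6) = (h - 4)*(h - 2)*(h + 3)*(h + 4)*(h - 2)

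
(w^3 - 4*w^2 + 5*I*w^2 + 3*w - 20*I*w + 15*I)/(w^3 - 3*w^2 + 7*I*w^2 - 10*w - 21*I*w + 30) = (w - 1)/(w + 2*I)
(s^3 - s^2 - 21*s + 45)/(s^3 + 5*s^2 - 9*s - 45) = (s - 3)/(s + 3)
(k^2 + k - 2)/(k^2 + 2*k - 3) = (k + 2)/(k + 3)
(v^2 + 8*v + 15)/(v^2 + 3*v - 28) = (v^2 + 8*v + 15)/(v^2 + 3*v - 28)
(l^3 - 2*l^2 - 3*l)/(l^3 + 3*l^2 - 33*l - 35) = l*(l - 3)/(l^2 + 2*l - 35)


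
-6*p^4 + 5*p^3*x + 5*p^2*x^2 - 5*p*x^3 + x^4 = (-3*p + x)*(-2*p + x)*(-p + x)*(p + x)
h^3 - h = h*(h - 1)*(h + 1)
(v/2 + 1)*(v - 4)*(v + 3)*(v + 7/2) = v^4/2 + 9*v^3/4 - 21*v^2/4 - 73*v/2 - 42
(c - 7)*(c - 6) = c^2 - 13*c + 42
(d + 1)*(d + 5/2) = d^2 + 7*d/2 + 5/2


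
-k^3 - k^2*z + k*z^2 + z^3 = (-k + z)*(k + z)^2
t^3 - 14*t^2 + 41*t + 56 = (t - 8)*(t - 7)*(t + 1)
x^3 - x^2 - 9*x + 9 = (x - 3)*(x - 1)*(x + 3)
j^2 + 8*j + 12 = (j + 2)*(j + 6)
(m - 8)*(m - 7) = m^2 - 15*m + 56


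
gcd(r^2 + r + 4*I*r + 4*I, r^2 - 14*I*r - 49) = 1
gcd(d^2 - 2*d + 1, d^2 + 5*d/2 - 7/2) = d - 1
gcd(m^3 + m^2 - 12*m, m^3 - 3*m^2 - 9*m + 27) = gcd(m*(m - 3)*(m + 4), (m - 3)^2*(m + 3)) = m - 3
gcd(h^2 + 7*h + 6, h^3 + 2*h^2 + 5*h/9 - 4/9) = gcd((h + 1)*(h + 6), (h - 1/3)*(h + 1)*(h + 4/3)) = h + 1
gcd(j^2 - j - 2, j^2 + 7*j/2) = 1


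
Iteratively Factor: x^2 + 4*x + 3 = (x + 3)*(x + 1)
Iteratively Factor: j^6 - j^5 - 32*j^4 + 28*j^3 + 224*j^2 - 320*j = (j - 5)*(j^5 + 4*j^4 - 12*j^3 - 32*j^2 + 64*j) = j*(j - 5)*(j^4 + 4*j^3 - 12*j^2 - 32*j + 64) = j*(j - 5)*(j - 2)*(j^3 + 6*j^2 - 32) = j*(j - 5)*(j - 2)*(j + 4)*(j^2 + 2*j - 8) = j*(j - 5)*(j - 2)^2*(j + 4)*(j + 4)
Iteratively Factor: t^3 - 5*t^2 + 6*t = (t)*(t^2 - 5*t + 6) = t*(t - 2)*(t - 3)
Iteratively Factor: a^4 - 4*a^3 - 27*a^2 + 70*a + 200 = (a - 5)*(a^3 + a^2 - 22*a - 40) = (a - 5)*(a + 2)*(a^2 - a - 20) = (a - 5)^2*(a + 2)*(a + 4)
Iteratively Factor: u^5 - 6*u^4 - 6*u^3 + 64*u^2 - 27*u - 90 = (u - 5)*(u^4 - u^3 - 11*u^2 + 9*u + 18) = (u - 5)*(u + 1)*(u^3 - 2*u^2 - 9*u + 18) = (u - 5)*(u - 2)*(u + 1)*(u^2 - 9) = (u - 5)*(u - 3)*(u - 2)*(u + 1)*(u + 3)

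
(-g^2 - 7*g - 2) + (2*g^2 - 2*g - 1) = g^2 - 9*g - 3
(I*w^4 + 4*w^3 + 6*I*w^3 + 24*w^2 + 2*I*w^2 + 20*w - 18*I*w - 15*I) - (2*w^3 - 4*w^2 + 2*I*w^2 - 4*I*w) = I*w^4 + 2*w^3 + 6*I*w^3 + 28*w^2 + 20*w - 14*I*w - 15*I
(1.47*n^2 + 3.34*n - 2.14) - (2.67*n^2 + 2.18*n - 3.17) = -1.2*n^2 + 1.16*n + 1.03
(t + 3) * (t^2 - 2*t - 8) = t^3 + t^2 - 14*t - 24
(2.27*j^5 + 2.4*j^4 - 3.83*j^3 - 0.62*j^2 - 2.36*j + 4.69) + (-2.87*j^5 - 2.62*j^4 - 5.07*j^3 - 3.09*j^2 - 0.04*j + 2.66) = -0.6*j^5 - 0.22*j^4 - 8.9*j^3 - 3.71*j^2 - 2.4*j + 7.35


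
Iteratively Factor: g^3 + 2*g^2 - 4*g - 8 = (g + 2)*(g^2 - 4) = (g - 2)*(g + 2)*(g + 2)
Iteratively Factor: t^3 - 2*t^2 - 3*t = (t)*(t^2 - 2*t - 3) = t*(t - 3)*(t + 1)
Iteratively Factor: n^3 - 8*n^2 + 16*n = (n - 4)*(n^2 - 4*n) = n*(n - 4)*(n - 4)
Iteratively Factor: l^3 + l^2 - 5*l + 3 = (l - 1)*(l^2 + 2*l - 3) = (l - 1)^2*(l + 3)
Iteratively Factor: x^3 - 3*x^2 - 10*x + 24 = (x - 4)*(x^2 + x - 6) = (x - 4)*(x + 3)*(x - 2)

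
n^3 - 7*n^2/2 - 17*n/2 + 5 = (n - 5)*(n - 1/2)*(n + 2)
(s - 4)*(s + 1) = s^2 - 3*s - 4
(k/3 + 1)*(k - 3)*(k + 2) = k^3/3 + 2*k^2/3 - 3*k - 6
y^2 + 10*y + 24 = (y + 4)*(y + 6)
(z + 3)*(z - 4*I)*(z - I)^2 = z^4 + 3*z^3 - 6*I*z^3 - 9*z^2 - 18*I*z^2 - 27*z + 4*I*z + 12*I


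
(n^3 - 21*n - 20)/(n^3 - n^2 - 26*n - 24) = (n - 5)/(n - 6)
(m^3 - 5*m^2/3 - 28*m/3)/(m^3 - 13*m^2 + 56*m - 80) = m*(3*m + 7)/(3*(m^2 - 9*m + 20))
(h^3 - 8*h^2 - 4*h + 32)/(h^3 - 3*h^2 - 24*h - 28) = (h^2 - 10*h + 16)/(h^2 - 5*h - 14)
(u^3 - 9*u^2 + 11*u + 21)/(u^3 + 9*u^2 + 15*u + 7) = (u^2 - 10*u + 21)/(u^2 + 8*u + 7)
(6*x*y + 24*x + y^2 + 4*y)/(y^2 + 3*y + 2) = (6*x*y + 24*x + y^2 + 4*y)/(y^2 + 3*y + 2)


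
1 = 1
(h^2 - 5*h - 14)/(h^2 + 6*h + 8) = (h - 7)/(h + 4)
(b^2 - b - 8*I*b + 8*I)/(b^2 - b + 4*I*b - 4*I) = (b - 8*I)/(b + 4*I)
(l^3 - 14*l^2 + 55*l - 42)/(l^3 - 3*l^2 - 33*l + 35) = (l - 6)/(l + 5)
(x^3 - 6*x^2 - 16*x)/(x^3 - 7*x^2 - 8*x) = (x + 2)/(x + 1)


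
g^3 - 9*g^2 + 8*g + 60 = (g - 6)*(g - 5)*(g + 2)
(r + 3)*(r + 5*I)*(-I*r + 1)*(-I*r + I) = -r^4 - 2*r^3 - 6*I*r^3 + 8*r^2 - 12*I*r^2 + 10*r + 18*I*r - 15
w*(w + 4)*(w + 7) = w^3 + 11*w^2 + 28*w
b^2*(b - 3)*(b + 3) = b^4 - 9*b^2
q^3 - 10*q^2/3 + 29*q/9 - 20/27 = (q - 5/3)*(q - 4/3)*(q - 1/3)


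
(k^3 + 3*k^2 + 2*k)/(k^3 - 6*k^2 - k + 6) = k*(k + 2)/(k^2 - 7*k + 6)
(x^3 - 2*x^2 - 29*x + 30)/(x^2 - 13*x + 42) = (x^2 + 4*x - 5)/(x - 7)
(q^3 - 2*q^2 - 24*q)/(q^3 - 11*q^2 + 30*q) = (q + 4)/(q - 5)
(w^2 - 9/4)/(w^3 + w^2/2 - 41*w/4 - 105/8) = 2*(2*w - 3)/(4*w^2 - 4*w - 35)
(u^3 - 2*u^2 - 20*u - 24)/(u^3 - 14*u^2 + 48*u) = (u^2 + 4*u + 4)/(u*(u - 8))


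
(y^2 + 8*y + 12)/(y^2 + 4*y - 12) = (y + 2)/(y - 2)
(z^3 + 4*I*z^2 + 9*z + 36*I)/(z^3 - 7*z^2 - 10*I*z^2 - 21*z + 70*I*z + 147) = (z^2 + 7*I*z - 12)/(z^2 - 7*z*(1 + I) + 49*I)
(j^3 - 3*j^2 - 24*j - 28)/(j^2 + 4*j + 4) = j - 7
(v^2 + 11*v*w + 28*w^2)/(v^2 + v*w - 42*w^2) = (v + 4*w)/(v - 6*w)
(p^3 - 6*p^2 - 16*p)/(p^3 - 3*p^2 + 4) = p*(p^2 - 6*p - 16)/(p^3 - 3*p^2 + 4)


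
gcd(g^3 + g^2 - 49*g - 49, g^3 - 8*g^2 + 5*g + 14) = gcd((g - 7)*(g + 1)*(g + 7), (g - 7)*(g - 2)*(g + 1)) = g^2 - 6*g - 7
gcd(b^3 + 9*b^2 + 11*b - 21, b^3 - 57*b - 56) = b + 7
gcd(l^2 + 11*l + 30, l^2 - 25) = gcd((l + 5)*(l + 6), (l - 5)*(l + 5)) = l + 5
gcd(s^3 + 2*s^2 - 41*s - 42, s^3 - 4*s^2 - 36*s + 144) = s - 6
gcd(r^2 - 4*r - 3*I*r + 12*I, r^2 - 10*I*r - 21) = r - 3*I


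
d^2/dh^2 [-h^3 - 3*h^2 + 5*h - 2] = -6*h - 6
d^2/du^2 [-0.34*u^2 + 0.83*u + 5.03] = -0.680000000000000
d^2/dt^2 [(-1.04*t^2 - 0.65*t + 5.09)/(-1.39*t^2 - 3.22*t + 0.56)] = (-6.79793400000001*t^3 - 54.149118*t^2 - 133.655172*t - 110.477976)/(2.685619*t^6 + 18.664086*t^5 + 39.9903*t^4 + 18.34756*t^3 - 16.1112*t^2 + 3.029376*t - 0.175616)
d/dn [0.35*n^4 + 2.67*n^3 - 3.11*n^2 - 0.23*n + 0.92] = 1.4*n^3 + 8.01*n^2 - 6.22*n - 0.23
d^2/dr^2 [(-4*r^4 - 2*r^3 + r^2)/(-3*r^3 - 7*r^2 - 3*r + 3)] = 2*(109*r^6 + 306*r^5 - 9*r^4 - 270*r^3 + 99*r^2 + 54*r - 9)/(27*r^9 + 189*r^8 + 522*r^7 + 640*r^6 + 144*r^5 - 414*r^4 - 270*r^3 + 108*r^2 + 81*r - 27)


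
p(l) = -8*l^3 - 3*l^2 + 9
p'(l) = -24*l^2 - 6*l = 6*l*(-4*l - 1)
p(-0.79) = 11.07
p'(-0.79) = -10.24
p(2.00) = -67.00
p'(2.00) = -108.00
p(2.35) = -111.39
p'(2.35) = -146.64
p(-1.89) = 52.29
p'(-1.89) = -74.39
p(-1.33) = 22.51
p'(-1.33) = -34.47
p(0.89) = 0.98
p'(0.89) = -24.35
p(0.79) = 3.18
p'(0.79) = -19.72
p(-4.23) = 560.82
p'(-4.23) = -404.05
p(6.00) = -1827.00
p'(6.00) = -900.00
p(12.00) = -14247.00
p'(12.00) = -3528.00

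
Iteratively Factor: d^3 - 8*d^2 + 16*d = (d - 4)*(d^2 - 4*d) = (d - 4)^2*(d)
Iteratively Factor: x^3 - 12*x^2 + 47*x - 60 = (x - 4)*(x^2 - 8*x + 15) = (x - 5)*(x - 4)*(x - 3)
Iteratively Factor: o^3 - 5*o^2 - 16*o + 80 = (o + 4)*(o^2 - 9*o + 20) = (o - 5)*(o + 4)*(o - 4)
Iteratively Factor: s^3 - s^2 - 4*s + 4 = (s - 1)*(s^2 - 4) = (s - 1)*(s + 2)*(s - 2)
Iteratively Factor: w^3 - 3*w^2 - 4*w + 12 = (w - 3)*(w^2 - 4) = (w - 3)*(w + 2)*(w - 2)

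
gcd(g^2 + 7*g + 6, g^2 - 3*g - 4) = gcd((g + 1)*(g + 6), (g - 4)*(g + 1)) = g + 1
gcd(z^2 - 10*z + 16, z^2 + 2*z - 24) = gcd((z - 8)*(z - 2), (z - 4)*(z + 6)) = 1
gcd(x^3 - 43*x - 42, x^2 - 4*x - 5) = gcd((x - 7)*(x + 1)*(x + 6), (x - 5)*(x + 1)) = x + 1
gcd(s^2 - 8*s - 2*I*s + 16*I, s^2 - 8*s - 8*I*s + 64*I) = s - 8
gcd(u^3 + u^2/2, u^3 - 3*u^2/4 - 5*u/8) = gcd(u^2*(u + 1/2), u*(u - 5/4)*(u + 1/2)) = u^2 + u/2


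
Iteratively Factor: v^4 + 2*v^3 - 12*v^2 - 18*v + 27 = (v + 3)*(v^3 - v^2 - 9*v + 9) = (v - 3)*(v + 3)*(v^2 + 2*v - 3) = (v - 3)*(v - 1)*(v + 3)*(v + 3)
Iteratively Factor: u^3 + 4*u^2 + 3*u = (u + 1)*(u^2 + 3*u) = u*(u + 1)*(u + 3)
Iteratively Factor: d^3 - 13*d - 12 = (d - 4)*(d^2 + 4*d + 3) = (d - 4)*(d + 1)*(d + 3)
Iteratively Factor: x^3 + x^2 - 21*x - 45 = (x + 3)*(x^2 - 2*x - 15) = (x - 5)*(x + 3)*(x + 3)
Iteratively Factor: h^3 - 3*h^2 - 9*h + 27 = (h - 3)*(h^2 - 9) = (h - 3)^2*(h + 3)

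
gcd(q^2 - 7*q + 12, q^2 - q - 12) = q - 4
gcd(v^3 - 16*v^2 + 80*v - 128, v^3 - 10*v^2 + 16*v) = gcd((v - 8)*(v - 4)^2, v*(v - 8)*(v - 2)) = v - 8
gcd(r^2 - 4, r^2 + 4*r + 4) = r + 2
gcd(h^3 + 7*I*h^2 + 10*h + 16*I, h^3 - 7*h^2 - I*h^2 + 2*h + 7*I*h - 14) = h^2 - I*h + 2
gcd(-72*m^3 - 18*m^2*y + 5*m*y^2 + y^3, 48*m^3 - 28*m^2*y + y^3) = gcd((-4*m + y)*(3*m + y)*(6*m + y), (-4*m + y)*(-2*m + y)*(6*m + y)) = -24*m^2 + 2*m*y + y^2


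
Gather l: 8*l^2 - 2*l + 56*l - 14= 8*l^2 + 54*l - 14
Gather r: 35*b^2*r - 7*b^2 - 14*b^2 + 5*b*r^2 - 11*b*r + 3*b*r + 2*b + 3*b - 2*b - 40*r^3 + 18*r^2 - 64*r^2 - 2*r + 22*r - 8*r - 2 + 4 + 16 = -21*b^2 + 3*b - 40*r^3 + r^2*(5*b - 46) + r*(35*b^2 - 8*b + 12) + 18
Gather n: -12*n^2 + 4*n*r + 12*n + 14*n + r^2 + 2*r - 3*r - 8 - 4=-12*n^2 + n*(4*r + 26) + r^2 - r - 12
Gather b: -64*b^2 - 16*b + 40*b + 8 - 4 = -64*b^2 + 24*b + 4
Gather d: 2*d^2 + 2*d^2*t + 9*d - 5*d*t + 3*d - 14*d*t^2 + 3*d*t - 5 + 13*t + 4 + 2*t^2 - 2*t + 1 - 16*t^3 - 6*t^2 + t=d^2*(2*t + 2) + d*(-14*t^2 - 2*t + 12) - 16*t^3 - 4*t^2 + 12*t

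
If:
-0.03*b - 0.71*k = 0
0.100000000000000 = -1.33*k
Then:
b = 1.78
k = -0.08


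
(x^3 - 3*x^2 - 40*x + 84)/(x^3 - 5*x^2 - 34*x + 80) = (x^2 - x - 42)/(x^2 - 3*x - 40)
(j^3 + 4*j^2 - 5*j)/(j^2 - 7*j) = (j^2 + 4*j - 5)/(j - 7)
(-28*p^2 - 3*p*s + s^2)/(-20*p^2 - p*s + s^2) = (7*p - s)/(5*p - s)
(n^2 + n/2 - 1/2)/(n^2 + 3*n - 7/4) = 2*(n + 1)/(2*n + 7)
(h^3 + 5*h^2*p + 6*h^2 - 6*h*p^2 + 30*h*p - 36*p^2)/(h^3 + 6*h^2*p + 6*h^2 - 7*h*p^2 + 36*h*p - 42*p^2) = (h + 6*p)/(h + 7*p)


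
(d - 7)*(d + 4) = d^2 - 3*d - 28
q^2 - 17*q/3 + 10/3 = (q - 5)*(q - 2/3)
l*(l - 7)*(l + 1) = l^3 - 6*l^2 - 7*l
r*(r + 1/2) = r^2 + r/2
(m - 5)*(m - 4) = m^2 - 9*m + 20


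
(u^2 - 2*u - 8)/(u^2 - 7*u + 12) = (u + 2)/(u - 3)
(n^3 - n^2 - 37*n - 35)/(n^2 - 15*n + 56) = (n^2 + 6*n + 5)/(n - 8)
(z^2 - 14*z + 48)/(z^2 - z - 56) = (z - 6)/(z + 7)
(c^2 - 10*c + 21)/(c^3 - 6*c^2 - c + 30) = (c - 7)/(c^2 - 3*c - 10)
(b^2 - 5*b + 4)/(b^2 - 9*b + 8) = (b - 4)/(b - 8)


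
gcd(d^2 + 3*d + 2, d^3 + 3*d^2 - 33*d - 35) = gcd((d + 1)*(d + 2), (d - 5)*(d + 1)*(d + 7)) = d + 1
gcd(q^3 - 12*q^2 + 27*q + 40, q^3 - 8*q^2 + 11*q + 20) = q^2 - 4*q - 5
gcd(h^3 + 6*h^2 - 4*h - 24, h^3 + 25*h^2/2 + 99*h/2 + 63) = h + 6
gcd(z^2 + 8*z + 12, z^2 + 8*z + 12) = z^2 + 8*z + 12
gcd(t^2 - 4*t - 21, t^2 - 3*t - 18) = t + 3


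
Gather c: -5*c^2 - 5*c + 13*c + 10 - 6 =-5*c^2 + 8*c + 4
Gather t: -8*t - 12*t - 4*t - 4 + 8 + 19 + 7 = 30 - 24*t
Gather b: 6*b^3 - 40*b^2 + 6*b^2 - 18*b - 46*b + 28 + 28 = 6*b^3 - 34*b^2 - 64*b + 56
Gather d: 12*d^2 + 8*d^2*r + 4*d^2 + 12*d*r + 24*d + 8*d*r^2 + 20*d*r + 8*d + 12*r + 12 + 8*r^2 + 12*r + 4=d^2*(8*r + 16) + d*(8*r^2 + 32*r + 32) + 8*r^2 + 24*r + 16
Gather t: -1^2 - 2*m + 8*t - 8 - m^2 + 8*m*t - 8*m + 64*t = -m^2 - 10*m + t*(8*m + 72) - 9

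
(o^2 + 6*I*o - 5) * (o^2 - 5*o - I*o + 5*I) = o^4 - 5*o^3 + 5*I*o^3 + o^2 - 25*I*o^2 - 5*o + 5*I*o - 25*I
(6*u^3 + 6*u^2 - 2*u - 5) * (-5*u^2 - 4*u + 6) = -30*u^5 - 54*u^4 + 22*u^3 + 69*u^2 + 8*u - 30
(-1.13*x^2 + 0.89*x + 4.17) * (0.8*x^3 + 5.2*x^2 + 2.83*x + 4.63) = -0.904*x^5 - 5.164*x^4 + 4.7661*x^3 + 18.9708*x^2 + 15.9218*x + 19.3071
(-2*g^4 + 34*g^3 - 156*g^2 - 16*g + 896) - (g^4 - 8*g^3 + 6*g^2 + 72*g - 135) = -3*g^4 + 42*g^3 - 162*g^2 - 88*g + 1031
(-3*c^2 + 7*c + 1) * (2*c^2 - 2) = -6*c^4 + 14*c^3 + 8*c^2 - 14*c - 2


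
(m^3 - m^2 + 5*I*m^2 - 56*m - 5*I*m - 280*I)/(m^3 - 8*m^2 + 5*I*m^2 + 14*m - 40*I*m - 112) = (m^2 + m*(7 + 5*I) + 35*I)/(m^2 + 5*I*m + 14)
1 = 1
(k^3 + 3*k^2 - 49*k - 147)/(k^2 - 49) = k + 3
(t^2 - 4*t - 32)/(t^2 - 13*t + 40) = (t + 4)/(t - 5)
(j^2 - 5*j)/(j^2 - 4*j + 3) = j*(j - 5)/(j^2 - 4*j + 3)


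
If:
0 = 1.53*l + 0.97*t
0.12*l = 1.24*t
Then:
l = 0.00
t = 0.00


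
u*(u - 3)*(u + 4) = u^3 + u^2 - 12*u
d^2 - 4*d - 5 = (d - 5)*(d + 1)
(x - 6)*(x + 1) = x^2 - 5*x - 6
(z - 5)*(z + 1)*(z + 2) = z^3 - 2*z^2 - 13*z - 10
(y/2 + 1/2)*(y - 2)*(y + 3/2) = y^3/2 + y^2/4 - 7*y/4 - 3/2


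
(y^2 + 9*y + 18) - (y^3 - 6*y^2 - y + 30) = -y^3 + 7*y^2 + 10*y - 12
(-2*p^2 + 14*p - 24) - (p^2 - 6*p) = -3*p^2 + 20*p - 24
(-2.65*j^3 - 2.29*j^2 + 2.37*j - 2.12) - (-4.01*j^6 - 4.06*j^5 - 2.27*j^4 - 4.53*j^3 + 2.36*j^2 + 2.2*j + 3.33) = 4.01*j^6 + 4.06*j^5 + 2.27*j^4 + 1.88*j^3 - 4.65*j^2 + 0.17*j - 5.45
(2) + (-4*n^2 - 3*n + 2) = -4*n^2 - 3*n + 4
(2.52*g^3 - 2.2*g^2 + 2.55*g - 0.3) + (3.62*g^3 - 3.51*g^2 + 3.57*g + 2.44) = 6.14*g^3 - 5.71*g^2 + 6.12*g + 2.14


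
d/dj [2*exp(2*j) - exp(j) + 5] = (4*exp(j) - 1)*exp(j)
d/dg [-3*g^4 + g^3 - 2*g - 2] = -12*g^3 + 3*g^2 - 2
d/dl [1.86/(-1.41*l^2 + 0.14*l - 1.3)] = (5.2452*l - 0.2604)/(1.41*l^2 - 0.14*l + 1.3)^2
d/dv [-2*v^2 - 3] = -4*v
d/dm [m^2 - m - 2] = 2*m - 1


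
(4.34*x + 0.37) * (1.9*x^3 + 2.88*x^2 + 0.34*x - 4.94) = 8.246*x^4 + 13.2022*x^3 + 2.5412*x^2 - 21.3138*x - 1.8278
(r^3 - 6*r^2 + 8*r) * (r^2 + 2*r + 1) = r^5 - 4*r^4 - 3*r^3 + 10*r^2 + 8*r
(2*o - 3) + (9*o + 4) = 11*o + 1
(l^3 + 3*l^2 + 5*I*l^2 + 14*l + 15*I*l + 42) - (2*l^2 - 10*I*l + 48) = l^3 + l^2 + 5*I*l^2 + 14*l + 25*I*l - 6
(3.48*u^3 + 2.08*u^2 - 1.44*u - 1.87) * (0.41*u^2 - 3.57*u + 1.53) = 1.4268*u^5 - 11.5708*u^4 - 2.6916*u^3 + 7.5565*u^2 + 4.4727*u - 2.8611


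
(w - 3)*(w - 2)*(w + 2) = w^3 - 3*w^2 - 4*w + 12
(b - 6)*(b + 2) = b^2 - 4*b - 12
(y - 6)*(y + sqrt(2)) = y^2 - 6*y + sqrt(2)*y - 6*sqrt(2)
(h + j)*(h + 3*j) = h^2 + 4*h*j + 3*j^2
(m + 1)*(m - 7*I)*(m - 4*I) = m^3 + m^2 - 11*I*m^2 - 28*m - 11*I*m - 28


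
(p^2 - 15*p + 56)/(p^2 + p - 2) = (p^2 - 15*p + 56)/(p^2 + p - 2)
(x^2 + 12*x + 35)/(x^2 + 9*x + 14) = (x + 5)/(x + 2)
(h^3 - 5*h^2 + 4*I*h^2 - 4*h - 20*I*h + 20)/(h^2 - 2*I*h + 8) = (h^2 + h*(-5 + 2*I) - 10*I)/(h - 4*I)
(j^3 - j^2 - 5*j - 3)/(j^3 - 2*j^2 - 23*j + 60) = (j^2 + 2*j + 1)/(j^2 + j - 20)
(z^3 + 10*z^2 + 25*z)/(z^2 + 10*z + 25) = z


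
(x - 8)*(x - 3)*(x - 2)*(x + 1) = x^4 - 12*x^3 + 33*x^2 - 2*x - 48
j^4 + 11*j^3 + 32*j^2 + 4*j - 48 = (j - 1)*(j + 2)*(j + 4)*(j + 6)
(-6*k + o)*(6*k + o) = -36*k^2 + o^2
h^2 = h^2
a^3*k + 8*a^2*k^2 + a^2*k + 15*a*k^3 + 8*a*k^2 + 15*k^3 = (a + 3*k)*(a + 5*k)*(a*k + k)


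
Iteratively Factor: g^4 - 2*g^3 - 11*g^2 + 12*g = (g - 1)*(g^3 - g^2 - 12*g) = (g - 1)*(g + 3)*(g^2 - 4*g) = g*(g - 1)*(g + 3)*(g - 4)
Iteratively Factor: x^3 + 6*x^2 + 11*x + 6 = (x + 2)*(x^2 + 4*x + 3) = (x + 1)*(x + 2)*(x + 3)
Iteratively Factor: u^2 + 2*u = (u + 2)*(u)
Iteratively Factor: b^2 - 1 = (b - 1)*(b + 1)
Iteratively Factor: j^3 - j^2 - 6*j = (j - 3)*(j^2 + 2*j) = j*(j - 3)*(j + 2)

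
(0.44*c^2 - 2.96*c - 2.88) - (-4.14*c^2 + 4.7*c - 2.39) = 4.58*c^2 - 7.66*c - 0.49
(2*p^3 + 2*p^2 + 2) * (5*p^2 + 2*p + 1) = 10*p^5 + 14*p^4 + 6*p^3 + 12*p^2 + 4*p + 2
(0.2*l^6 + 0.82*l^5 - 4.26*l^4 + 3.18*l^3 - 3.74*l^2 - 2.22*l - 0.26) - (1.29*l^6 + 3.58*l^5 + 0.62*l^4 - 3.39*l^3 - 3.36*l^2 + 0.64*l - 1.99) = -1.09*l^6 - 2.76*l^5 - 4.88*l^4 + 6.57*l^3 - 0.38*l^2 - 2.86*l + 1.73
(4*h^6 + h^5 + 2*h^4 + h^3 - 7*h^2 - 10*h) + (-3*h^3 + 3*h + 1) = 4*h^6 + h^5 + 2*h^4 - 2*h^3 - 7*h^2 - 7*h + 1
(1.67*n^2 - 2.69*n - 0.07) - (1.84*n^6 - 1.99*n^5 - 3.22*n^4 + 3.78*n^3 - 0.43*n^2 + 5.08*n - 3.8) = -1.84*n^6 + 1.99*n^5 + 3.22*n^4 - 3.78*n^3 + 2.1*n^2 - 7.77*n + 3.73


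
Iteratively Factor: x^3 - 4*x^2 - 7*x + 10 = (x - 1)*(x^2 - 3*x - 10) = (x - 1)*(x + 2)*(x - 5)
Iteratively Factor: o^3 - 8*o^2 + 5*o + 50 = (o - 5)*(o^2 - 3*o - 10) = (o - 5)^2*(o + 2)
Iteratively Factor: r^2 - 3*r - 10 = (r - 5)*(r + 2)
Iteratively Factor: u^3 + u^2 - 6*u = (u)*(u^2 + u - 6) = u*(u - 2)*(u + 3)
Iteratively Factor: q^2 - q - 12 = (q + 3)*(q - 4)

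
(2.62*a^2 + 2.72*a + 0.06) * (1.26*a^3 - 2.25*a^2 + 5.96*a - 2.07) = 3.3012*a^5 - 2.4678*a^4 + 9.5708*a^3 + 10.6528*a^2 - 5.2728*a - 0.1242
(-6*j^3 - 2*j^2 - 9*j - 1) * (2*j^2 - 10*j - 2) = -12*j^5 + 56*j^4 + 14*j^3 + 92*j^2 + 28*j + 2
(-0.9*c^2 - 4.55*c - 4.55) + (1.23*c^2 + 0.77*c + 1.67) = 0.33*c^2 - 3.78*c - 2.88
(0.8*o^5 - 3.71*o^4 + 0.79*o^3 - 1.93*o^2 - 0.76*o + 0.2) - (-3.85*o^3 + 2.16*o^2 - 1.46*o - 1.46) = 0.8*o^5 - 3.71*o^4 + 4.64*o^3 - 4.09*o^2 + 0.7*o + 1.66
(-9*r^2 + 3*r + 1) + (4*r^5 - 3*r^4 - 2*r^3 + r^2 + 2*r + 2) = 4*r^5 - 3*r^4 - 2*r^3 - 8*r^2 + 5*r + 3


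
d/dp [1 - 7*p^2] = -14*p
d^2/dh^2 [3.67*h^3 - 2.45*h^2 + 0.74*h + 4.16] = 22.02*h - 4.9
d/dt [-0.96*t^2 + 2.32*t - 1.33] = 2.32 - 1.92*t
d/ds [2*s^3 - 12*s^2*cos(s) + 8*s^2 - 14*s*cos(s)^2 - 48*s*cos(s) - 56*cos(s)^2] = 12*s^2*sin(s) + 6*s^2 + 48*s*sin(s) + 14*s*sin(2*s) - 24*s*cos(s) + 16*s + 56*sin(2*s) - 14*cos(s)^2 - 48*cos(s)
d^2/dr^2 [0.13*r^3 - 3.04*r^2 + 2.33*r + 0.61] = 0.78*r - 6.08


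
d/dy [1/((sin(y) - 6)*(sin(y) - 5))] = (11 - 2*sin(y))*cos(y)/((sin(y) - 6)^2*(sin(y) - 5)^2)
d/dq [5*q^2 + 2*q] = 10*q + 2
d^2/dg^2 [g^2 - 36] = 2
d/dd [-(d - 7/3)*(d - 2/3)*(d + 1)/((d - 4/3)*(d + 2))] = (-27*d^4 - 36*d^3 + 213*d^2 - 204*d - 76)/(3*(9*d^4 + 12*d^3 - 44*d^2 - 32*d + 64))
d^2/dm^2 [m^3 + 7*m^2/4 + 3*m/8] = 6*m + 7/2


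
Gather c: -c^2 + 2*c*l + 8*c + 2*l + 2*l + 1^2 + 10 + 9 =-c^2 + c*(2*l + 8) + 4*l + 20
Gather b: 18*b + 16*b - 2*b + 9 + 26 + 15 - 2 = 32*b + 48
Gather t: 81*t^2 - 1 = 81*t^2 - 1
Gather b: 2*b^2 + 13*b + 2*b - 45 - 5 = 2*b^2 + 15*b - 50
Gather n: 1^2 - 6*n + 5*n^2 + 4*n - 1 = 5*n^2 - 2*n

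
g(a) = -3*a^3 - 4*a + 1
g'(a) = -9*a^2 - 4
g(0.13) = 0.47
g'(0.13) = -4.15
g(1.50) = -15.12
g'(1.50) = -24.25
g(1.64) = -18.79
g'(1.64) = -28.21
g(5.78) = -601.42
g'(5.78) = -304.68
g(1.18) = -8.65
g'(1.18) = -16.53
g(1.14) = -8.00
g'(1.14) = -15.70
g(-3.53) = 147.08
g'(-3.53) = -116.15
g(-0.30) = 2.28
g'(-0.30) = -4.81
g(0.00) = 1.00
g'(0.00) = -4.00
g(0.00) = 1.00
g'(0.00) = -4.00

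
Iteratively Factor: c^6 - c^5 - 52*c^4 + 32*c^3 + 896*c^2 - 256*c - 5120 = (c - 5)*(c^5 + 4*c^4 - 32*c^3 - 128*c^2 + 256*c + 1024) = (c - 5)*(c - 4)*(c^4 + 8*c^3 - 128*c - 256) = (c - 5)*(c - 4)*(c + 4)*(c^3 + 4*c^2 - 16*c - 64) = (c - 5)*(c - 4)*(c + 4)^2*(c^2 - 16) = (c - 5)*(c - 4)^2*(c + 4)^2*(c + 4)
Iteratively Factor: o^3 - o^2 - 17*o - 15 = (o + 3)*(o^2 - 4*o - 5) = (o - 5)*(o + 3)*(o + 1)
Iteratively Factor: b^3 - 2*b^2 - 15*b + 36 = (b - 3)*(b^2 + b - 12) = (b - 3)^2*(b + 4)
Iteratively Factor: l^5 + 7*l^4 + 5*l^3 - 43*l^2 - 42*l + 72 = (l + 4)*(l^4 + 3*l^3 - 7*l^2 - 15*l + 18) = (l - 2)*(l + 4)*(l^3 + 5*l^2 + 3*l - 9) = (l - 2)*(l - 1)*(l + 4)*(l^2 + 6*l + 9) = (l - 2)*(l - 1)*(l + 3)*(l + 4)*(l + 3)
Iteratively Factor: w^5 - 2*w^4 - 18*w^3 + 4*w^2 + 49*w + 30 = (w - 2)*(w^4 - 18*w^2 - 32*w - 15) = (w - 2)*(w + 1)*(w^3 - w^2 - 17*w - 15) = (w - 2)*(w + 1)*(w + 3)*(w^2 - 4*w - 5) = (w - 5)*(w - 2)*(w + 1)*(w + 3)*(w + 1)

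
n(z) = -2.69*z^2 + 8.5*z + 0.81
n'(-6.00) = 40.78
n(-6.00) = -147.03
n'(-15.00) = 89.20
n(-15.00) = -731.94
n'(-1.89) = 18.67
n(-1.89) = -24.86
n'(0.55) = 5.54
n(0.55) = 4.67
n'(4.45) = -15.44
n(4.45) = -14.63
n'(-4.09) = 30.50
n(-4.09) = -78.95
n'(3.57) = -10.71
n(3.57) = -3.13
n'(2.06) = -2.58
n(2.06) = 6.90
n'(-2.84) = 23.78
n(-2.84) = -45.03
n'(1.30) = 1.51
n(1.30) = 7.31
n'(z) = 8.5 - 5.38*z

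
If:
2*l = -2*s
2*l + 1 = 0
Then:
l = -1/2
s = 1/2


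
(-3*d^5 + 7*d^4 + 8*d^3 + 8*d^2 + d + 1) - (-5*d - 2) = -3*d^5 + 7*d^4 + 8*d^3 + 8*d^2 + 6*d + 3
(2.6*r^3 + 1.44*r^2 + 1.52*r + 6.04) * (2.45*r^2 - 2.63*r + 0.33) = 6.37*r^5 - 3.31*r^4 + 0.794800000000001*r^3 + 11.2756*r^2 - 15.3836*r + 1.9932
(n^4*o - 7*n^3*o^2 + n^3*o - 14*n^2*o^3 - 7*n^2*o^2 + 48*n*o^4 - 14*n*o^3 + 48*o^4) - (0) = n^4*o - 7*n^3*o^2 + n^3*o - 14*n^2*o^3 - 7*n^2*o^2 + 48*n*o^4 - 14*n*o^3 + 48*o^4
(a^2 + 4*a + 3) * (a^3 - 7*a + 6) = a^5 + 4*a^4 - 4*a^3 - 22*a^2 + 3*a + 18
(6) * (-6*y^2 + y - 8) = -36*y^2 + 6*y - 48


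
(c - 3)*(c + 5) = c^2 + 2*c - 15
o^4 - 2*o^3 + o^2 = o^2*(o - 1)^2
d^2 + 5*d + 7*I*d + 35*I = (d + 5)*(d + 7*I)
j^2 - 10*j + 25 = (j - 5)^2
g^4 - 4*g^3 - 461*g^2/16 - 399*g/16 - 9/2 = (g - 8)*(g + 1/4)*(g + 3/4)*(g + 3)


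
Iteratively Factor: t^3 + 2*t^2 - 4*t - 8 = (t + 2)*(t^2 - 4) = (t - 2)*(t + 2)*(t + 2)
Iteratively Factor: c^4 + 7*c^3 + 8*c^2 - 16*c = (c + 4)*(c^3 + 3*c^2 - 4*c) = (c + 4)^2*(c^2 - c) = (c - 1)*(c + 4)^2*(c)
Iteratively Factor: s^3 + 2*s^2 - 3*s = (s + 3)*(s^2 - s) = (s - 1)*(s + 3)*(s)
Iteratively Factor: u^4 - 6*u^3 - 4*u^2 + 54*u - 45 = (u + 3)*(u^3 - 9*u^2 + 23*u - 15) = (u - 3)*(u + 3)*(u^2 - 6*u + 5) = (u - 5)*(u - 3)*(u + 3)*(u - 1)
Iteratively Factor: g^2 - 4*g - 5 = (g + 1)*(g - 5)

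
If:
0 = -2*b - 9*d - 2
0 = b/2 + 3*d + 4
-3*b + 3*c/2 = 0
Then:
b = 20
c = 40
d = -14/3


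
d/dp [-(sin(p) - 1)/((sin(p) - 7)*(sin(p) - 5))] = (sin(p)^2 - 2*sin(p) - 23)*cos(p)/((sin(p) - 7)^2*(sin(p) - 5)^2)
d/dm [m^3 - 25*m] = 3*m^2 - 25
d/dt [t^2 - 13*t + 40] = 2*t - 13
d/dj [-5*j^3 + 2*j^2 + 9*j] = -15*j^2 + 4*j + 9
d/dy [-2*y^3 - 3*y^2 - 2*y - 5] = -6*y^2 - 6*y - 2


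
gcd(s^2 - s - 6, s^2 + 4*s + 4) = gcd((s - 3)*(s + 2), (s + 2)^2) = s + 2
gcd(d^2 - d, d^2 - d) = d^2 - d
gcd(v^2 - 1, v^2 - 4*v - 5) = v + 1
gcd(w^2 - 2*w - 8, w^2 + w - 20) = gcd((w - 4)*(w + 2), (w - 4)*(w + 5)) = w - 4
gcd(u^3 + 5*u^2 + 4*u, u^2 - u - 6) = 1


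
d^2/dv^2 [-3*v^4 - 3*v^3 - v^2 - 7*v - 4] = -36*v^2 - 18*v - 2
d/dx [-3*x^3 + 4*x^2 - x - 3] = -9*x^2 + 8*x - 1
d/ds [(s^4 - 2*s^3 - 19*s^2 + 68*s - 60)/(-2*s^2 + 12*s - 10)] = (-s^5 + 10*s^4 - 22*s^3 - 8*s^2 + 35*s + 10)/(s^4 - 12*s^3 + 46*s^2 - 60*s + 25)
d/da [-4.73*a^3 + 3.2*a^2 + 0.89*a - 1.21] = -14.19*a^2 + 6.4*a + 0.89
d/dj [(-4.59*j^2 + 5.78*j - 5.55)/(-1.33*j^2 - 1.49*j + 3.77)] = (14.5265*j^2 - 49.3716*j + 13.5211)/(1.7689*j^4 + 3.9634*j^3 - 7.8081*j^2 - 11.2346*j + 14.2129)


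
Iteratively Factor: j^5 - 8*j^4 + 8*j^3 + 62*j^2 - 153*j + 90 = (j - 2)*(j^4 - 6*j^3 - 4*j^2 + 54*j - 45) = (j - 3)*(j - 2)*(j^3 - 3*j^2 - 13*j + 15) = (j - 3)*(j - 2)*(j - 1)*(j^2 - 2*j - 15) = (j - 5)*(j - 3)*(j - 2)*(j - 1)*(j + 3)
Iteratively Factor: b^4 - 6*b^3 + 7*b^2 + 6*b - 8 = (b - 4)*(b^3 - 2*b^2 - b + 2) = (b - 4)*(b - 2)*(b^2 - 1) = (b - 4)*(b - 2)*(b + 1)*(b - 1)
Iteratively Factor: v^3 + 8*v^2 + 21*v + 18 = (v + 3)*(v^2 + 5*v + 6) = (v + 3)^2*(v + 2)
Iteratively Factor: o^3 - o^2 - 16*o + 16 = (o - 1)*(o^2 - 16) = (o - 1)*(o + 4)*(o - 4)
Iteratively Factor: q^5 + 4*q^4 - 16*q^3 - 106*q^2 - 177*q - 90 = (q + 3)*(q^4 + q^3 - 19*q^2 - 49*q - 30) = (q + 1)*(q + 3)*(q^3 - 19*q - 30) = (q + 1)*(q + 2)*(q + 3)*(q^2 - 2*q - 15) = (q - 5)*(q + 1)*(q + 2)*(q + 3)*(q + 3)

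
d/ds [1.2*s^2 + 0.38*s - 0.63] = 2.4*s + 0.38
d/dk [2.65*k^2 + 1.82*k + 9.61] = 5.3*k + 1.82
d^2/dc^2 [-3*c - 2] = 0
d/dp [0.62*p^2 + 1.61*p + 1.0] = 1.24*p + 1.61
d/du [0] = 0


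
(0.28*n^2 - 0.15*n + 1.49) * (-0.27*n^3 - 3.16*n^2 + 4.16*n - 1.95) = -0.0756*n^5 - 0.8443*n^4 + 1.2365*n^3 - 5.8784*n^2 + 6.4909*n - 2.9055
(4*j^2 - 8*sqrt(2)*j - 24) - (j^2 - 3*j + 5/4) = 3*j^2 - 8*sqrt(2)*j + 3*j - 101/4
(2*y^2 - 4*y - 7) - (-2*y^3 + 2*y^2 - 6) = 2*y^3 - 4*y - 1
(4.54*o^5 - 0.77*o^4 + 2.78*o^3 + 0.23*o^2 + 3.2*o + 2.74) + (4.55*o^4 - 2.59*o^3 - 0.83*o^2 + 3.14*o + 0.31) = 4.54*o^5 + 3.78*o^4 + 0.19*o^3 - 0.6*o^2 + 6.34*o + 3.05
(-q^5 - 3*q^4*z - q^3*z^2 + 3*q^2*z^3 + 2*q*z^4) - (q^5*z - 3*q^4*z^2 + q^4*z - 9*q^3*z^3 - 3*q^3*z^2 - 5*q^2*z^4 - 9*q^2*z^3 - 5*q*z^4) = -q^5*z - q^5 + 3*q^4*z^2 - 4*q^4*z + 9*q^3*z^3 + 2*q^3*z^2 + 5*q^2*z^4 + 12*q^2*z^3 + 7*q*z^4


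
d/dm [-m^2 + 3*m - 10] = 3 - 2*m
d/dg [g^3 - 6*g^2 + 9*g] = 3*g^2 - 12*g + 9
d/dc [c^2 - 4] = 2*c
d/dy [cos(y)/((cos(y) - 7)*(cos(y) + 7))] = (cos(y)^2 + 49)*sin(y)/((cos(y) - 7)^2*(cos(y) + 7)^2)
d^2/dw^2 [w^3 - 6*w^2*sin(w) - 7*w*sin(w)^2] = 6*w^2*sin(w) - 24*w*cos(w) - 14*w*cos(2*w) + 6*w - 12*sin(w) - 14*sin(2*w)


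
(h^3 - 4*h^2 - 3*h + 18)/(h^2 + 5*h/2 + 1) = 2*(h^2 - 6*h + 9)/(2*h + 1)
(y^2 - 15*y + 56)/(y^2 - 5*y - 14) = (y - 8)/(y + 2)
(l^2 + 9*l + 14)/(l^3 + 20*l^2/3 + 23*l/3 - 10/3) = 3*(l + 7)/(3*l^2 + 14*l - 5)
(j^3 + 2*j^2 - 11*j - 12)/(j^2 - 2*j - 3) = j + 4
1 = 1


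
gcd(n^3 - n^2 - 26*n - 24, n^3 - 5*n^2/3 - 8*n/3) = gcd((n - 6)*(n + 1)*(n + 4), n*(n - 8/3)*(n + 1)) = n + 1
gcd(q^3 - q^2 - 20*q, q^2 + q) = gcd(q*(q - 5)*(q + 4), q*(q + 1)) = q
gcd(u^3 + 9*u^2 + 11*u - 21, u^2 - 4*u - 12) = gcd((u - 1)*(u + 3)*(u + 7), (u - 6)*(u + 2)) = 1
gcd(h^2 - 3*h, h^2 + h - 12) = h - 3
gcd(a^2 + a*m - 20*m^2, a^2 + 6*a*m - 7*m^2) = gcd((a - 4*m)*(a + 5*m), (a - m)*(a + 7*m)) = 1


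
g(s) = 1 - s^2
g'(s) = -2*s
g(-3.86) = -13.90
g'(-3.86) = 7.72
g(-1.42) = -1.02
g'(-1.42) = 2.84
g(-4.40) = -18.36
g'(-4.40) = 8.80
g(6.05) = -35.60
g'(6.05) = -12.10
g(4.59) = -20.07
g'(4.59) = -9.18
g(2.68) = -6.18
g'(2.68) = -5.36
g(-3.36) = -10.29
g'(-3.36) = 6.72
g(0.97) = 0.06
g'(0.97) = -1.94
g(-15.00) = -224.00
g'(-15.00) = 30.00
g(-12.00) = -143.00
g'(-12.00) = 24.00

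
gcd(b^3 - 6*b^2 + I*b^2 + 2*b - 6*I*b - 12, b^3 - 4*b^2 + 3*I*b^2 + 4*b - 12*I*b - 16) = b - I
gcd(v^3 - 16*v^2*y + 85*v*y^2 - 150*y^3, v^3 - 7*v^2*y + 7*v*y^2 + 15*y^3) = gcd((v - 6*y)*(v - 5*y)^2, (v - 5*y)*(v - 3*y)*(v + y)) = -v + 5*y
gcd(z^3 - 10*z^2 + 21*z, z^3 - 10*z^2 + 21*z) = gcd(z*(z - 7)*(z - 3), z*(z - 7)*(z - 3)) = z^3 - 10*z^2 + 21*z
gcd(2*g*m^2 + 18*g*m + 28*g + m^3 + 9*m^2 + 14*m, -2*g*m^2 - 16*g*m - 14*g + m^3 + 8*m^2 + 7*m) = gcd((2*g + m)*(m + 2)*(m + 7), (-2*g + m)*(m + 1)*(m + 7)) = m + 7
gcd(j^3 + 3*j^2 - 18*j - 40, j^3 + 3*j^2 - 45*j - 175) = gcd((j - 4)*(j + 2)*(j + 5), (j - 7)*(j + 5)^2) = j + 5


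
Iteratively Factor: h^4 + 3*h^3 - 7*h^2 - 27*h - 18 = (h - 3)*(h^3 + 6*h^2 + 11*h + 6) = (h - 3)*(h + 2)*(h^2 + 4*h + 3) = (h - 3)*(h + 2)*(h + 3)*(h + 1)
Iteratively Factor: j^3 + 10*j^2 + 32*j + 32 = (j + 4)*(j^2 + 6*j + 8) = (j + 2)*(j + 4)*(j + 4)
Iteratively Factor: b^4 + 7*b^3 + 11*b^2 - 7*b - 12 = (b - 1)*(b^3 + 8*b^2 + 19*b + 12) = (b - 1)*(b + 4)*(b^2 + 4*b + 3) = (b - 1)*(b + 1)*(b + 4)*(b + 3)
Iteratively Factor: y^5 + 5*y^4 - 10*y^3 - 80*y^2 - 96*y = (y + 3)*(y^4 + 2*y^3 - 16*y^2 - 32*y) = (y - 4)*(y + 3)*(y^3 + 6*y^2 + 8*y) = (y - 4)*(y + 3)*(y + 4)*(y^2 + 2*y) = y*(y - 4)*(y + 3)*(y + 4)*(y + 2)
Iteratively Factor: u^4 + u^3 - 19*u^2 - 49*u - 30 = (u + 3)*(u^3 - 2*u^2 - 13*u - 10) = (u + 1)*(u + 3)*(u^2 - 3*u - 10) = (u - 5)*(u + 1)*(u + 3)*(u + 2)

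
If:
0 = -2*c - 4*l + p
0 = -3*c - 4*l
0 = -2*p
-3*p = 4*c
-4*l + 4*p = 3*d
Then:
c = 0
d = 0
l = 0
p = 0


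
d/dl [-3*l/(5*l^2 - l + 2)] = 3*(5*l^2 - 2)/(25*l^4 - 10*l^3 + 21*l^2 - 4*l + 4)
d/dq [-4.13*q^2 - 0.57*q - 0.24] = -8.26*q - 0.57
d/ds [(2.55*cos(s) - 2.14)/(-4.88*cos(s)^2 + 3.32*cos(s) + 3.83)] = (-12.444*cos(s)^2 + 20.8864*cos(s) - 16.8713)*sin(s)/(23.8144*cos(s)^4 - 32.4032*cos(s)^3 - 26.3584*cos(s)^2 + 25.4312*cos(s) + 14.6689)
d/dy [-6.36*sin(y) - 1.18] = -6.36*cos(y)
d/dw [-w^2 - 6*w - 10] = -2*w - 6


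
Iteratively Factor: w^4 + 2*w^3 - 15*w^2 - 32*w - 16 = (w - 4)*(w^3 + 6*w^2 + 9*w + 4) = (w - 4)*(w + 4)*(w^2 + 2*w + 1) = (w - 4)*(w + 1)*(w + 4)*(w + 1)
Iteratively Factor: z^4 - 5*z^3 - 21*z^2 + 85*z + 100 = (z - 5)*(z^3 - 21*z - 20) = (z - 5)*(z + 4)*(z^2 - 4*z - 5) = (z - 5)^2*(z + 4)*(z + 1)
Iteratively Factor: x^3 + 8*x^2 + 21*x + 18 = (x + 3)*(x^2 + 5*x + 6) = (x + 2)*(x + 3)*(x + 3)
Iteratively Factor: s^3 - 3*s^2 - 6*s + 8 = (s + 2)*(s^2 - 5*s + 4) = (s - 4)*(s + 2)*(s - 1)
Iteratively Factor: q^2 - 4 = (q - 2)*(q + 2)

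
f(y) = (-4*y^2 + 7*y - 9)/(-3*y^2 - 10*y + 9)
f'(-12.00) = 0.11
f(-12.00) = 2.21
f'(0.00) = -0.33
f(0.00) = -1.00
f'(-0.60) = 0.36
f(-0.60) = -1.05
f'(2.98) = 0.06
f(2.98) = 0.50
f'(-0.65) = 0.40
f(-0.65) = -1.07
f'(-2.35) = 2.39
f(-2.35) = -2.98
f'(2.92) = 0.06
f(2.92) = 0.50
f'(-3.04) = 6.75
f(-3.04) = -5.76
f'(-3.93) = 365.14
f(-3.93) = -50.01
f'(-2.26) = 2.15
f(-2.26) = -2.78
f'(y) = (7 - 8*y)/(-3*y^2 - 10*y + 9) + (6*y + 10)*(-4*y^2 + 7*y - 9)/(-3*y^2 - 10*y + 9)^2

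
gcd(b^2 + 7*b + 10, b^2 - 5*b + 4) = 1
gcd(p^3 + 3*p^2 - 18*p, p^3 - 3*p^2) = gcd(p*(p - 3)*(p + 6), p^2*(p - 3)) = p^2 - 3*p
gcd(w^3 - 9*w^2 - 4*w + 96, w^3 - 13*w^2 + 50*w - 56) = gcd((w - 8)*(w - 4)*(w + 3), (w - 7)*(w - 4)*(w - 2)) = w - 4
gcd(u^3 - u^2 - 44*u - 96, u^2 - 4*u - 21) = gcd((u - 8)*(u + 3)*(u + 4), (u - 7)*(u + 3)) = u + 3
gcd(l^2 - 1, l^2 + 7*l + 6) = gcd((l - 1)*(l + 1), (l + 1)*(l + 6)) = l + 1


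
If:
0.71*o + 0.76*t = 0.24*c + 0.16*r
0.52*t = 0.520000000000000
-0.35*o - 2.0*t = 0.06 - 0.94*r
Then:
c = 7.27857142857143*r - 14.2452380952381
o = 2.68571428571429*r - 5.88571428571429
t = 1.00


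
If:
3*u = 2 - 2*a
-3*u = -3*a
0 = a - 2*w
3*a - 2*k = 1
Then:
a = 2/5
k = 1/10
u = 2/5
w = 1/5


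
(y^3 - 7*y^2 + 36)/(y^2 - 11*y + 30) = (y^2 - y - 6)/(y - 5)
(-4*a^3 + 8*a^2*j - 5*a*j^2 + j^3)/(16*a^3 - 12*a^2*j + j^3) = (-a + j)/(4*a + j)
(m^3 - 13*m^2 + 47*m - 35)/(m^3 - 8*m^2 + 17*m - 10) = (m - 7)/(m - 2)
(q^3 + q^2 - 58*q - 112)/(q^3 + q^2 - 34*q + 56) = (q^2 - 6*q - 16)/(q^2 - 6*q + 8)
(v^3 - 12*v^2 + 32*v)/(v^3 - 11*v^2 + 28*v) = (v - 8)/(v - 7)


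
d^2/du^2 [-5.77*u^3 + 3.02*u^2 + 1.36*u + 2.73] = 6.04 - 34.62*u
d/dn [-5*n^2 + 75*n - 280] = 75 - 10*n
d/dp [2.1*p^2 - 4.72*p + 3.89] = 4.2*p - 4.72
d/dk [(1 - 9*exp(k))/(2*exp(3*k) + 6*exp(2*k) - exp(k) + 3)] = (36*exp(3*k) + 48*exp(2*k) - 12*exp(k) - 26)*exp(k)/(4*exp(6*k) + 24*exp(5*k) + 32*exp(4*k) + 37*exp(2*k) - 6*exp(k) + 9)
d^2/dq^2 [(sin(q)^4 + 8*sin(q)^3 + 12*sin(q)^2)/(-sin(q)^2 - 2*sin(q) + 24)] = 2*(2*sin(q)^5 - 21*sin(q)^4 + 59*sin(q)^3 + 76*sin(q)^2 - 48*sin(q) - 32)/(sin(q) - 4)^3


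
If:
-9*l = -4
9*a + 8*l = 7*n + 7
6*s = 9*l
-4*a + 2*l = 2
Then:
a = -5/18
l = 4/9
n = -107/126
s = 2/3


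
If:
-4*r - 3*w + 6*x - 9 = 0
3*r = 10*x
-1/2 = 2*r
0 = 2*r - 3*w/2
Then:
No Solution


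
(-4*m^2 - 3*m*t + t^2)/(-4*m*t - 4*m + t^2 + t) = (m + t)/(t + 1)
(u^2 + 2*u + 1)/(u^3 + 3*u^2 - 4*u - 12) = (u^2 + 2*u + 1)/(u^3 + 3*u^2 - 4*u - 12)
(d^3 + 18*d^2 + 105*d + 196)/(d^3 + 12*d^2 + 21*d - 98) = (d + 4)/(d - 2)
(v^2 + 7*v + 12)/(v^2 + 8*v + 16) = (v + 3)/(v + 4)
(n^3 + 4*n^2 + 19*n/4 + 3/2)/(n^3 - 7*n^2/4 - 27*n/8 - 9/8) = 2*(2*n^2 + 7*n + 6)/(4*n^2 - 9*n - 9)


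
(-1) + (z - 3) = z - 4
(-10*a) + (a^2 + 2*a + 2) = a^2 - 8*a + 2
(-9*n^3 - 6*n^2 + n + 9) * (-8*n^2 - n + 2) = 72*n^5 + 57*n^4 - 20*n^3 - 85*n^2 - 7*n + 18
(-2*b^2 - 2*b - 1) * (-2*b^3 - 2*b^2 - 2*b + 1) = 4*b^5 + 8*b^4 + 10*b^3 + 4*b^2 - 1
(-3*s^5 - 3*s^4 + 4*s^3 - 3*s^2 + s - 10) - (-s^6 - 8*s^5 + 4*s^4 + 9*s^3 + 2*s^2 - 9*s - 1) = s^6 + 5*s^5 - 7*s^4 - 5*s^3 - 5*s^2 + 10*s - 9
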